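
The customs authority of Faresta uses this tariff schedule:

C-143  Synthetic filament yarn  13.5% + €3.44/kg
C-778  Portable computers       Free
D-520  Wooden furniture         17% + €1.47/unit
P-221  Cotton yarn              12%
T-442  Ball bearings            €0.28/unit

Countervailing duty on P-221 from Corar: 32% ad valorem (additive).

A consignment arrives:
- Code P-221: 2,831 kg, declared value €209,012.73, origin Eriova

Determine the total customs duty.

€25,081.53

Line 1 (P-221, Eriova, 2,831 kg, €209,012.73):
Base rate for P-221 is 12%.
The additional-duty order on P-221 targets Corar, not Eriova; it does not apply.
Duty = €209,012.73 × 12% = €25,081.53.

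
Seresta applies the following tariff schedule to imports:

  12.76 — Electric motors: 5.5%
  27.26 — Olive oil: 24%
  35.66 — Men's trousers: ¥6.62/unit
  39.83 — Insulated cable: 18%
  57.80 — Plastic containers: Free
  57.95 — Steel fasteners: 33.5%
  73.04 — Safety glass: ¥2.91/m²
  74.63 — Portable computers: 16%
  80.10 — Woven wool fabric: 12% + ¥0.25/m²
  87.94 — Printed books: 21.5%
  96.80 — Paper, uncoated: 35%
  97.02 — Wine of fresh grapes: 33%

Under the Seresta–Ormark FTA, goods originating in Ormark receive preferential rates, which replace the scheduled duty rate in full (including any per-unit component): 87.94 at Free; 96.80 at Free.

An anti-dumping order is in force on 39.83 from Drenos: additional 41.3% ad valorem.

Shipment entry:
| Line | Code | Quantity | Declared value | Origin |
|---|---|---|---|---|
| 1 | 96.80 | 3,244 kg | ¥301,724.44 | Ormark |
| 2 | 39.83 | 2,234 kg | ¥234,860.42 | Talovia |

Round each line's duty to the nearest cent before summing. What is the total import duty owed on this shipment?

¥42,274.88

Line 1 (96.80, Ormark, 3,244 kg, ¥301,724.44):
Base rate for 96.80 is 35%.
Origin Ormark qualifies under the Seresta–Ormark agreement and 96.80 is covered: preferential rate Free applies instead.
Duty = ¥301,724.44 × 0% = ¥0.00.
Line 2 (39.83, Talovia, 2,234 kg, ¥234,860.42):
Base rate for 39.83 is 18%.
The additional-duty order on 39.83 targets Drenos, not Talovia; it does not apply.
Duty = ¥234,860.42 × 18% = ¥42,274.88.
Total = ¥0.00 + ¥42,274.88 = ¥42,274.88.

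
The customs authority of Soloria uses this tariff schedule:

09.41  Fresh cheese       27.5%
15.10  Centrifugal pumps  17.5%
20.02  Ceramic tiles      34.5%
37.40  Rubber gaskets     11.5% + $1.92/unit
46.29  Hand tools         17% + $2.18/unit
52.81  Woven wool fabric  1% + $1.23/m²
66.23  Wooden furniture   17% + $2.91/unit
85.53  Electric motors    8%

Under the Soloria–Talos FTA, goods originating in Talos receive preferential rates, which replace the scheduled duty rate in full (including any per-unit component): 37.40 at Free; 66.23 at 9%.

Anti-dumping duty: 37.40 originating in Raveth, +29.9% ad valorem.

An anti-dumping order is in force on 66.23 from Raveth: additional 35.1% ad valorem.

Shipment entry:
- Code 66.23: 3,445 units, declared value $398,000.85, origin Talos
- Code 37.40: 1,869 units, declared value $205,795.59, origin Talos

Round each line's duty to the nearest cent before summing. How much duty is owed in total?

Line 1 (66.23, Talos, 3,445 units, $398,000.85):
Base rate for 66.23 is 17% + $2.91/unit.
Origin Talos qualifies under the Soloria–Talos agreement and 66.23 is covered: preferential rate 9% applies instead.
The additional-duty order on 66.23 targets Raveth, not Talos; it does not apply.
Duty = $398,000.85 × 9% = $35,820.08.
Line 2 (37.40, Talos, 1,869 units, $205,795.59):
Base rate for 37.40 is 11.5% + $1.92/unit.
Origin Talos qualifies under the Soloria–Talos agreement and 37.40 is covered: preferential rate Free applies instead.
The additional-duty order on 37.40 targets Raveth, not Talos; it does not apply.
Duty = $205,795.59 × 0% = $0.00.
Total = $35,820.08 + $0.00 = $35,820.08.

$35,820.08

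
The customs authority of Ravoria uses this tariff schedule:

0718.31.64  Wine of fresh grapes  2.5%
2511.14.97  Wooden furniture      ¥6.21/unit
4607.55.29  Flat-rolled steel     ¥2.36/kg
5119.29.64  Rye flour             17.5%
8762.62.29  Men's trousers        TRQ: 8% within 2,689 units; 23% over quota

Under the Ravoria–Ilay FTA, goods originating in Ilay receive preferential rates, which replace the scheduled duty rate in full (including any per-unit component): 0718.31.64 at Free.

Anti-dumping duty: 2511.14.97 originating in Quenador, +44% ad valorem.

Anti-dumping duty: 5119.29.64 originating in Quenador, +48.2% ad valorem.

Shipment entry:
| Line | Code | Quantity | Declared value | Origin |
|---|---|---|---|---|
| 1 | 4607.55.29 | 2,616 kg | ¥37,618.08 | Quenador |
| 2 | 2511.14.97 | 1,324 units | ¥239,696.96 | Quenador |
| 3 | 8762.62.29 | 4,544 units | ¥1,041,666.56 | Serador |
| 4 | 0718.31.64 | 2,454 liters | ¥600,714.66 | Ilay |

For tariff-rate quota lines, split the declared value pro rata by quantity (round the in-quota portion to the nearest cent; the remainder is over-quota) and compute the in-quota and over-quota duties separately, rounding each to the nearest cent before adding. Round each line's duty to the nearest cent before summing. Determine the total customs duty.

Line 1 (4607.55.29, Quenador, 2,616 kg, ¥37,618.08):
Base rate for 4607.55.29 is ¥2.36/kg.
Duty = 2,616 × ¥2.36 = ¥6,173.76.
Line 2 (2511.14.97, Quenador, 1,324 units, ¥239,696.96):
Base rate for 2511.14.97 is ¥6.21/unit.
Additional duty on 2511.14.97 from Quenador: +44% ad valorem. Applied ad valorem rate = 44%.
Duty = ¥239,696.96 × 44% + 1,324 × ¥6.21 = ¥113,688.70.
Line 3 (8762.62.29, Serador, 4,544 units, ¥1,041,666.56):
Code 8762.62.29 is under a tariff-rate quota (threshold 2,689 units). In-quota: 2,689 units at 8%; over-quota: 1,855 units at 23%.
Pro-rata value split: in-quota = ¥1,041,666.56 × 2,689/4,544 = ¥616,426.36; over-quota = ¥1,041,666.56 − ¥616,426.36 = ¥425,240.20.
In-quota duty = ¥616,426.36 × 8% = ¥49,314.11. Over-quota duty = ¥425,240.20 × 23% = ¥97,805.25.
Line duty = ¥49,314.11 + ¥97,805.25 = ¥147,119.36.
Line 4 (0718.31.64, Ilay, 2,454 liters, ¥600,714.66):
Base rate for 0718.31.64 is 2.5%.
Origin Ilay qualifies under the Ravoria–Ilay agreement and 0718.31.64 is covered: preferential rate Free applies instead.
Duty = ¥600,714.66 × 0% = ¥0.00.
Total = ¥6,173.76 + ¥113,688.70 + ¥147,119.36 + ¥0.00 = ¥266,981.82.

¥266,981.82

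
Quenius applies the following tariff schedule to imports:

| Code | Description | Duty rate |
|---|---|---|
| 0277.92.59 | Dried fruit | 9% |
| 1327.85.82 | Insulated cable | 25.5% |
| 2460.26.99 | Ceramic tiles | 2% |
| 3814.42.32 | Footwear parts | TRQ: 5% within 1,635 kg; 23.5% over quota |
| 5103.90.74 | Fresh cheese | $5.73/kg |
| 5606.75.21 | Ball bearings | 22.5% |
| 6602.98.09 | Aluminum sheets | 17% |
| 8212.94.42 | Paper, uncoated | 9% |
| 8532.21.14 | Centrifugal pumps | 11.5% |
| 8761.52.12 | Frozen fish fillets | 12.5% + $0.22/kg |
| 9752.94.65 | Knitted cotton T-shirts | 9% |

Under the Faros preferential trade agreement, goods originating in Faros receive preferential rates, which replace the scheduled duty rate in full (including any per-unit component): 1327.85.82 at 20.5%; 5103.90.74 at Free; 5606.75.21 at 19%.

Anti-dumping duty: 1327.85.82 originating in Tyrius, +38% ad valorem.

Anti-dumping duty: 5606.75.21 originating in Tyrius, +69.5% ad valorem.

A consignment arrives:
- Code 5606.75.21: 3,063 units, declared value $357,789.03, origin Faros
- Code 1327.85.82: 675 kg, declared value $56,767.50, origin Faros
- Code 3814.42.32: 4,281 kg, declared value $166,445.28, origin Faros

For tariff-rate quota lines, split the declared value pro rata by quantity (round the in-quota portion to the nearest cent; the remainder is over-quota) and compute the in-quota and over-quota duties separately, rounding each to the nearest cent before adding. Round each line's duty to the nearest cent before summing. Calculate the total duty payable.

$106,971.67

Line 1 (5606.75.21, Faros, 3,063 units, $357,789.03):
Base rate for 5606.75.21 is 22.5%.
Origin Faros qualifies under the Quenius–Faros agreement and 5606.75.21 is covered: preferential rate 19% applies instead.
The additional-duty order on 5606.75.21 targets Tyrius, not Faros; it does not apply.
Duty = $357,789.03 × 19% = $67,979.92.
Line 2 (1327.85.82, Faros, 675 kg, $56,767.50):
Base rate for 1327.85.82 is 25.5%.
Origin Faros qualifies under the Quenius–Faros agreement and 1327.85.82 is covered: preferential rate 20.5% applies instead.
The additional-duty order on 1327.85.82 targets Tyrius, not Faros; it does not apply.
Duty = $56,767.50 × 20.5% = $11,637.34.
Line 3 (3814.42.32, Faros, 4,281 kg, $166,445.28):
Code 3814.42.32 is under a tariff-rate quota (threshold 1,635 kg). In-quota: 1,635 kg at 5%; over-quota: 2,646 kg at 23.5%.
Pro-rata value split: in-quota = $166,445.28 × 1,635/4,281 = $63,568.80; over-quota = $166,445.28 − $63,568.80 = $102,876.48.
In-quota duty = $63,568.80 × 5% = $3,178.44. Over-quota duty = $102,876.48 × 23.5% = $24,175.97.
Line duty = $3,178.44 + $24,175.97 = $27,354.41.
Total = $67,979.92 + $11,637.34 + $27,354.41 = $106,971.67.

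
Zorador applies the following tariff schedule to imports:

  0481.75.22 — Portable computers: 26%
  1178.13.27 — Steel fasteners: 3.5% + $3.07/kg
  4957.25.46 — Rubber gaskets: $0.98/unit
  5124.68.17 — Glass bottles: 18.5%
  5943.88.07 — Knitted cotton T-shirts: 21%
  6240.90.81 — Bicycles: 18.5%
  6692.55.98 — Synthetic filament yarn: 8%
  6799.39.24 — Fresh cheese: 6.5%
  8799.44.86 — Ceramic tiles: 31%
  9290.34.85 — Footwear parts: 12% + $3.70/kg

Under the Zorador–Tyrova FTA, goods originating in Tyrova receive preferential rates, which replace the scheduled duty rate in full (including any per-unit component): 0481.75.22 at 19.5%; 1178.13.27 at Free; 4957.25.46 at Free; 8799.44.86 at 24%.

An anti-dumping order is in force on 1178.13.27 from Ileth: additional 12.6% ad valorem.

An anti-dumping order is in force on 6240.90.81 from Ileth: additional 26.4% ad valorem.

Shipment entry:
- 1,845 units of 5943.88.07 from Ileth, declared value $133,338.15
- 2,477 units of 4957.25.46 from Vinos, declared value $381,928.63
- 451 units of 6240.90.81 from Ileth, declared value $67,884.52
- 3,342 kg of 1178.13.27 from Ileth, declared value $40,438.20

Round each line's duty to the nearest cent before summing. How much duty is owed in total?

$77,679.11

Line 1 (5943.88.07, Ileth, 1,845 units, $133,338.15):
Base rate for 5943.88.07 is 21%.
Duty = $133,338.15 × 21% = $28,001.01.
Line 2 (4957.25.46, Vinos, 2,477 units, $381,928.63):
Base rate for 4957.25.46 is $0.98/unit.
4957.25.46 has an FTA preferential rate, but origin Vinos is not Tyrova; base rate stands.
Duty = 2,477 × $0.98 = $2,427.46.
Line 3 (6240.90.81, Ileth, 451 units, $67,884.52):
Base rate for 6240.90.81 is 18.5%.
Additional duty on 6240.90.81 from Ileth: +26.4%. Applied ad valorem rate: 18.5% + 26.4% = 44.9%.
Duty = $67,884.52 × 44.9% = $30,480.15.
Line 4 (1178.13.27, Ileth, 3,342 kg, $40,438.20):
Base rate for 1178.13.27 is 3.5% + $3.07/kg.
1178.13.27 has an FTA preferential rate, but origin Ileth is not Tyrova; base rate stands.
Additional duty on 1178.13.27 from Ileth: +12.6%. Applied ad valorem rate: 3.5% + 12.6% = 16.1%.
Duty = $40,438.20 × 16.1% + 3,342 × $3.07 = $16,770.49.
Total = $28,001.01 + $2,427.46 + $30,480.15 + $16,770.49 = $77,679.11.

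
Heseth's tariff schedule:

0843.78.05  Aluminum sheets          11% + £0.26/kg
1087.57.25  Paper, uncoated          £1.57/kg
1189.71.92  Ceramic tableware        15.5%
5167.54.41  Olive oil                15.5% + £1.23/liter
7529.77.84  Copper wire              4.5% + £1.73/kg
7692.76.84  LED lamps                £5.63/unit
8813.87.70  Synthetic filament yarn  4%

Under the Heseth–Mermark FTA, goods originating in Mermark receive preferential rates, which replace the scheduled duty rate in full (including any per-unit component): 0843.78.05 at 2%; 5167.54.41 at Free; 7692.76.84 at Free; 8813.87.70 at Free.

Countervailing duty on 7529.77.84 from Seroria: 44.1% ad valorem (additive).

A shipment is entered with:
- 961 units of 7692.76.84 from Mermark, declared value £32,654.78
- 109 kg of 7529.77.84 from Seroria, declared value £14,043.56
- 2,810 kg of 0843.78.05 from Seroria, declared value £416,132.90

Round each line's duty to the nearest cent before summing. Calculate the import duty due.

Line 1 (7692.76.84, Mermark, 961 units, £32,654.78):
Base rate for 7692.76.84 is £5.63/unit.
Origin Mermark qualifies under the Heseth–Mermark agreement and 7692.76.84 is covered: preferential rate Free applies instead.
Duty = £32,654.78 × 0% = £0.00.
Line 2 (7529.77.84, Seroria, 109 kg, £14,043.56):
Base rate for 7529.77.84 is 4.5% + £1.73/kg.
Additional duty on 7529.77.84 from Seroria: +44.1%. Applied ad valorem rate: 4.5% + 44.1% = 48.6%.
Duty = £14,043.56 × 48.6% + 109 × £1.73 = £7,013.74.
Line 3 (0843.78.05, Seroria, 2,810 kg, £416,132.90):
Base rate for 0843.78.05 is 11% + £0.26/kg.
0843.78.05 has an FTA preferential rate, but origin Seroria is not Mermark; base rate stands.
Duty = £416,132.90 × 11% + 2,810 × £0.26 = £46,505.22.
Total = £0.00 + £7,013.74 + £46,505.22 = £53,518.96.

£53,518.96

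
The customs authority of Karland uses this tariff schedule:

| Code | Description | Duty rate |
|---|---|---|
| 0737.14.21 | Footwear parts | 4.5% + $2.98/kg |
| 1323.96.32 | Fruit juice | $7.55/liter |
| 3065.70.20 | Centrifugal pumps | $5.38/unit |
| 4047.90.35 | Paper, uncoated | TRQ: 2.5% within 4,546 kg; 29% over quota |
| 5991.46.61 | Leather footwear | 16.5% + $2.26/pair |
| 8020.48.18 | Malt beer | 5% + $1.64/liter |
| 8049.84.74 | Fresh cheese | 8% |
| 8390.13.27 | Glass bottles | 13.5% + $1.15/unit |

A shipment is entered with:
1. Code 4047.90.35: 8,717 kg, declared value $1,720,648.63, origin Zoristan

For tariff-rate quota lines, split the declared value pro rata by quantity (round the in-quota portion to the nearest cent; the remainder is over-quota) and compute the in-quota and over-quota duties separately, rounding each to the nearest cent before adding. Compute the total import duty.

Line 1 (4047.90.35, Zoristan, 8,717 kg, $1,720,648.63):
Code 4047.90.35 is under a tariff-rate quota (threshold 4,546 kg). In-quota: 4,546 kg at 2.5%; over-quota: 4,171 kg at 29%.
Pro-rata value split: in-quota = $1,720,648.63 × 4,546/8,717 = $897,334.94; over-quota = $1,720,648.63 − $897,334.94 = $823,313.69.
In-quota duty = $897,334.94 × 2.5% = $22,433.37. Over-quota duty = $823,313.69 × 29% = $238,760.97.
Line duty = $22,433.37 + $238,760.97 = $261,194.34.

$261,194.34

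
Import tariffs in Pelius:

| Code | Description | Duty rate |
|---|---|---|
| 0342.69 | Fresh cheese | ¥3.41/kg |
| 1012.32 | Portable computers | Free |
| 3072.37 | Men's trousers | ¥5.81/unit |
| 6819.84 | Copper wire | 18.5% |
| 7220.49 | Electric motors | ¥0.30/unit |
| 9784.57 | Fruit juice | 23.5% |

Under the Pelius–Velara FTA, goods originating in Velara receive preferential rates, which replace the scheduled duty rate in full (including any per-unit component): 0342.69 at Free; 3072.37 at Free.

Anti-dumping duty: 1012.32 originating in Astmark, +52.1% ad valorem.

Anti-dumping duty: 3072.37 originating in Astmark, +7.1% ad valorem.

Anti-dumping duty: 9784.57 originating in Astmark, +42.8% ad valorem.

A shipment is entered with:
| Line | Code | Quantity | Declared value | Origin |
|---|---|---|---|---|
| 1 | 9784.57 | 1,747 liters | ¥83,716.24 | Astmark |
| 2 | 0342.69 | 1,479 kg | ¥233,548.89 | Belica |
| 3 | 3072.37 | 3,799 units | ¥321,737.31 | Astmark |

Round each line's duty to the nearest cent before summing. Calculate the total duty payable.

Line 1 (9784.57, Astmark, 1,747 liters, ¥83,716.24):
Base rate for 9784.57 is 23.5%.
Additional duty on 9784.57 from Astmark: +42.8%. Applied ad valorem rate: 23.5% + 42.8% = 66.3%.
Duty = ¥83,716.24 × 66.3% = ¥55,503.87.
Line 2 (0342.69, Belica, 1,479 kg, ¥233,548.89):
Base rate for 0342.69 is ¥3.41/kg.
0342.69 has an FTA preferential rate, but origin Belica is not Velara; base rate stands.
Duty = 1,479 × ¥3.41 = ¥5,043.39.
Line 3 (3072.37, Astmark, 3,799 units, ¥321,737.31):
Base rate for 3072.37 is ¥5.81/unit.
3072.37 has an FTA preferential rate, but origin Astmark is not Velara; base rate stands.
Additional duty on 3072.37 from Astmark: +7.1% ad valorem. Applied ad valorem rate = 7.1%.
Duty = ¥321,737.31 × 7.1% + 3,799 × ¥5.81 = ¥44,915.54.
Total = ¥55,503.87 + ¥5,043.39 + ¥44,915.54 = ¥105,462.80.

¥105,462.80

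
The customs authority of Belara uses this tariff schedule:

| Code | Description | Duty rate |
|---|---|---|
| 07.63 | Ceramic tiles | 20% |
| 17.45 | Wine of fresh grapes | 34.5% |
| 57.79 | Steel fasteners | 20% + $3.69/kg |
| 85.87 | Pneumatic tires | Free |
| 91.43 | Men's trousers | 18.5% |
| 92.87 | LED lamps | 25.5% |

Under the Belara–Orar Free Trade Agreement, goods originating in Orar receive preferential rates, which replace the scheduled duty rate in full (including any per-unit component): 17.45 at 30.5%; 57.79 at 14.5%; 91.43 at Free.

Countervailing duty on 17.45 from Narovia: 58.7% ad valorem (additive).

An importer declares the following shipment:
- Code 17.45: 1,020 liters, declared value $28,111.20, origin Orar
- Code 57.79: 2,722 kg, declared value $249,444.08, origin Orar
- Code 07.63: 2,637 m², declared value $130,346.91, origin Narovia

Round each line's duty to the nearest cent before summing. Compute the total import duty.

Line 1 (17.45, Orar, 1,020 liters, $28,111.20):
Base rate for 17.45 is 34.5%.
Origin Orar qualifies under the Belara–Orar agreement and 17.45 is covered: preferential rate 30.5% applies instead.
The additional-duty order on 17.45 targets Narovia, not Orar; it does not apply.
Duty = $28,111.20 × 30.5% = $8,573.92.
Line 2 (57.79, Orar, 2,722 kg, $249,444.08):
Base rate for 57.79 is 20% + $3.69/kg.
Origin Orar qualifies under the Belara–Orar agreement and 57.79 is covered: preferential rate 14.5% applies instead.
Duty = $249,444.08 × 14.5% = $36,169.39.
Line 3 (07.63, Narovia, 2,637 m², $130,346.91):
Base rate for 07.63 is 20%.
Duty = $130,346.91 × 20% = $26,069.38.
Total = $8,573.92 + $36,169.39 + $26,069.38 = $70,812.69.

$70,812.69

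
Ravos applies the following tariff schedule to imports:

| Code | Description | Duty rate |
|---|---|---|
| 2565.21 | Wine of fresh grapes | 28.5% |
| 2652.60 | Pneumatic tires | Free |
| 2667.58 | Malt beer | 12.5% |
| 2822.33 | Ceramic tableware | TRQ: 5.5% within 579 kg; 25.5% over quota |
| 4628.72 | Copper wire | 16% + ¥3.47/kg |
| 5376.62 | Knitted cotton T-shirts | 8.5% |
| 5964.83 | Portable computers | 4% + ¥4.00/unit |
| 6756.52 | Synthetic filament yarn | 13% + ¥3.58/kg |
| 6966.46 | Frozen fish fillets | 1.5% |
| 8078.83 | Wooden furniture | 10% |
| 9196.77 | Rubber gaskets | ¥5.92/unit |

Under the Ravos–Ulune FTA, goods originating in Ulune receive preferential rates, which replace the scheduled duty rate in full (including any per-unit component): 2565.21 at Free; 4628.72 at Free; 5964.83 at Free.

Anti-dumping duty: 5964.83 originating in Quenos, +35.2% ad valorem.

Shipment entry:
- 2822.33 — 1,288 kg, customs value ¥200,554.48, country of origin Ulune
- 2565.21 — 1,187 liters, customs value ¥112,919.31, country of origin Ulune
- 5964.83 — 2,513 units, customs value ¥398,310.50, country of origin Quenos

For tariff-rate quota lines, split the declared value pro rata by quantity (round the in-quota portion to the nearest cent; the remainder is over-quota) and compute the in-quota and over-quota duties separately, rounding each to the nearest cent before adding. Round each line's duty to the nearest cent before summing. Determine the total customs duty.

¥199,299.89

Line 1 (2822.33, Ulune, 1,288 kg, ¥200,554.48):
Code 2822.33 is under a tariff-rate quota (threshold 579 kg). In-quota: 579 kg at 5.5%; over-quota: 709 kg at 25.5%.
Pro-rata value split: in-quota = ¥200,554.48 × 579/1,288 = ¥90,156.09; over-quota = ¥200,554.48 − ¥90,156.09 = ¥110,398.39.
In-quota duty = ¥90,156.09 × 5.5% = ¥4,958.58. Over-quota duty = ¥110,398.39 × 25.5% = ¥28,151.59.
Line duty = ¥4,958.58 + ¥28,151.59 = ¥33,110.17.
Line 2 (2565.21, Ulune, 1,187 liters, ¥112,919.31):
Base rate for 2565.21 is 28.5%.
Origin Ulune qualifies under the Ravos–Ulune agreement and 2565.21 is covered: preferential rate Free applies instead.
Duty = ¥112,919.31 × 0% = ¥0.00.
Line 3 (5964.83, Quenos, 2,513 units, ¥398,310.50):
Base rate for 5964.83 is 4% + ¥4.00/unit.
5964.83 has an FTA preferential rate, but origin Quenos is not Ulune; base rate stands.
Additional duty on 5964.83 from Quenos: +35.2%. Applied ad valorem rate: 4% + 35.2% = 39.2%.
Duty = ¥398,310.50 × 39.2% + 2,513 × ¥4.00 = ¥166,189.72.
Total = ¥33,110.17 + ¥0.00 + ¥166,189.72 = ¥199,299.89.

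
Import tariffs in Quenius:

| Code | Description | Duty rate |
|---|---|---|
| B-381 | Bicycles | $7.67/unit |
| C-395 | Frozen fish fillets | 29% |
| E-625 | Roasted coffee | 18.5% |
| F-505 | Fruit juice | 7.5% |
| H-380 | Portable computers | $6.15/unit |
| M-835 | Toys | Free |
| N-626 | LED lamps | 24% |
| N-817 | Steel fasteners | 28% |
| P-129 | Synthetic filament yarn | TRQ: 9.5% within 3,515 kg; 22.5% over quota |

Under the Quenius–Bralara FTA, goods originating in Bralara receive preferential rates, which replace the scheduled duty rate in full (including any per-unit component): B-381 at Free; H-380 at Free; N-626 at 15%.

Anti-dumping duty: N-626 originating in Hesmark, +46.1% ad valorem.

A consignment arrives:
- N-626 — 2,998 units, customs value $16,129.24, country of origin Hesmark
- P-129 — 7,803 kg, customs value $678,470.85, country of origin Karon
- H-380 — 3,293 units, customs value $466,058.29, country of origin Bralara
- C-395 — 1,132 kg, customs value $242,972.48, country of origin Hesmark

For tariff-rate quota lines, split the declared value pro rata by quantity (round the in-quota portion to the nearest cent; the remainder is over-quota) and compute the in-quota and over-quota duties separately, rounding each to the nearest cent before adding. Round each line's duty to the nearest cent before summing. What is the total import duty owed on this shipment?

$194,692.76

Line 1 (N-626, Hesmark, 2,998 units, $16,129.24):
Base rate for N-626 is 24%.
N-626 has an FTA preferential rate, but origin Hesmark is not Bralara; base rate stands.
Additional duty on N-626 from Hesmark: +46.1%. Applied ad valorem rate: 24% + 46.1% = 70.1%.
Duty = $16,129.24 × 70.1% = $11,306.60.
Line 2 (P-129, Karon, 7,803 kg, $678,470.85):
Code P-129 is under a tariff-rate quota (threshold 3,515 kg). In-quota: 3,515 kg at 9.5%; over-quota: 4,288 kg at 22.5%.
Pro-rata value split: in-quota = $678,470.85 × 3,515/7,803 = $305,629.25; over-quota = $678,470.85 − $305,629.25 = $372,841.60.
In-quota duty = $305,629.25 × 9.5% = $29,034.78. Over-quota duty = $372,841.60 × 22.5% = $83,889.36.
Line duty = $29,034.78 + $83,889.36 = $112,924.14.
Line 3 (H-380, Bralara, 3,293 units, $466,058.29):
Base rate for H-380 is $6.15/unit.
Origin Bralara qualifies under the Quenius–Bralara agreement and H-380 is covered: preferential rate Free applies instead.
Duty = $466,058.29 × 0% = $0.00.
Line 4 (C-395, Hesmark, 1,132 kg, $242,972.48):
Base rate for C-395 is 29%.
Duty = $242,972.48 × 29% = $70,462.02.
Total = $11,306.60 + $112,924.14 + $0.00 + $70,462.02 = $194,692.76.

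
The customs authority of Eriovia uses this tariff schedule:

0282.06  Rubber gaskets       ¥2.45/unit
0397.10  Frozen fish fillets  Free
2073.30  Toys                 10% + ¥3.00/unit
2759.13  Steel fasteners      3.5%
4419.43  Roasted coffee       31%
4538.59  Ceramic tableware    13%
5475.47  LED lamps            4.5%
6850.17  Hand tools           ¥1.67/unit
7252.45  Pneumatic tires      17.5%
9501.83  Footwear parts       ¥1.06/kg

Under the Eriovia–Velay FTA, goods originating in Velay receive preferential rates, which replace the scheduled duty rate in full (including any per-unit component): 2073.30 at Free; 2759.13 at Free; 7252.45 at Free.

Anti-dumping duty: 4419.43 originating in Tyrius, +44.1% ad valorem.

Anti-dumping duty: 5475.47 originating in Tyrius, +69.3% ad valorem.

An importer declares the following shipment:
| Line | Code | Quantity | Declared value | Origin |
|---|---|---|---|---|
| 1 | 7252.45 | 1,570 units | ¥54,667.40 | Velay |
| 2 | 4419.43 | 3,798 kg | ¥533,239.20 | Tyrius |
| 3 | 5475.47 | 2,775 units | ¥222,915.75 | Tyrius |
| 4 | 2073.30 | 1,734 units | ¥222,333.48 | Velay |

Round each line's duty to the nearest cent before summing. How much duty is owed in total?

Line 1 (7252.45, Velay, 1,570 units, ¥54,667.40):
Base rate for 7252.45 is 17.5%.
Origin Velay qualifies under the Eriovia–Velay agreement and 7252.45 is covered: preferential rate Free applies instead.
Duty = ¥54,667.40 × 0% = ¥0.00.
Line 2 (4419.43, Tyrius, 3,798 kg, ¥533,239.20):
Base rate for 4419.43 is 31%.
Additional duty on 4419.43 from Tyrius: +44.1%. Applied ad valorem rate: 31% + 44.1% = 75.1%.
Duty = ¥533,239.20 × 75.1% = ¥400,462.64.
Line 3 (5475.47, Tyrius, 2,775 units, ¥222,915.75):
Base rate for 5475.47 is 4.5%.
Additional duty on 5475.47 from Tyrius: +69.3%. Applied ad valorem rate: 4.5% + 69.3% = 73.8%.
Duty = ¥222,915.75 × 73.8% = ¥164,511.82.
Line 4 (2073.30, Velay, 1,734 units, ¥222,333.48):
Base rate for 2073.30 is 10% + ¥3.00/unit.
Origin Velay qualifies under the Eriovia–Velay agreement and 2073.30 is covered: preferential rate Free applies instead.
Duty = ¥222,333.48 × 0% = ¥0.00.
Total = ¥0.00 + ¥400,462.64 + ¥164,511.82 + ¥0.00 = ¥564,974.46.

¥564,974.46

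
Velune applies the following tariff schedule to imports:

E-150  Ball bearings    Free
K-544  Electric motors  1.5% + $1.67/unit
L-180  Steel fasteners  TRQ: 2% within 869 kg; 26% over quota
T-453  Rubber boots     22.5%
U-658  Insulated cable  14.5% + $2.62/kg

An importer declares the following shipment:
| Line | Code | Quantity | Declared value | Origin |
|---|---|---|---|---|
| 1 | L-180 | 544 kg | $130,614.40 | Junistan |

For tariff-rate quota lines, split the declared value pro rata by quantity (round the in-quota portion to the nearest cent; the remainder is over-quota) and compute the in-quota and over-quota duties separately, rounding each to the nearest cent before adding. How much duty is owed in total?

$2,612.29

Line 1 (L-180, Junistan, 544 kg, $130,614.40):
Code L-180 is under a tariff-rate quota (threshold 869 kg). Quantity 544 kg is within the quota, so the in-quota rate 2% applies to the full value.
Duty = $130,614.40 × 2% = $2,612.29.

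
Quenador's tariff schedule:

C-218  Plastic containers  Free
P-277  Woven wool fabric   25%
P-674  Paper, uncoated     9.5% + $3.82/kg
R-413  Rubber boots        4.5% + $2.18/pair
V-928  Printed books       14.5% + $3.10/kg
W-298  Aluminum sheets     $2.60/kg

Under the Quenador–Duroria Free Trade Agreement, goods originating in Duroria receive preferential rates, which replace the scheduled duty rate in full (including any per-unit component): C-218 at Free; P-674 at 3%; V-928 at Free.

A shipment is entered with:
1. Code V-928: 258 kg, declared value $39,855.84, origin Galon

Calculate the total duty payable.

Line 1 (V-928, Galon, 258 kg, $39,855.84):
Base rate for V-928 is 14.5% + $3.10/kg.
V-928 has an FTA preferential rate, but origin Galon is not Duroria; base rate stands.
Duty = $39,855.84 × 14.5% + 258 × $3.10 = $6,578.90.

$6,578.90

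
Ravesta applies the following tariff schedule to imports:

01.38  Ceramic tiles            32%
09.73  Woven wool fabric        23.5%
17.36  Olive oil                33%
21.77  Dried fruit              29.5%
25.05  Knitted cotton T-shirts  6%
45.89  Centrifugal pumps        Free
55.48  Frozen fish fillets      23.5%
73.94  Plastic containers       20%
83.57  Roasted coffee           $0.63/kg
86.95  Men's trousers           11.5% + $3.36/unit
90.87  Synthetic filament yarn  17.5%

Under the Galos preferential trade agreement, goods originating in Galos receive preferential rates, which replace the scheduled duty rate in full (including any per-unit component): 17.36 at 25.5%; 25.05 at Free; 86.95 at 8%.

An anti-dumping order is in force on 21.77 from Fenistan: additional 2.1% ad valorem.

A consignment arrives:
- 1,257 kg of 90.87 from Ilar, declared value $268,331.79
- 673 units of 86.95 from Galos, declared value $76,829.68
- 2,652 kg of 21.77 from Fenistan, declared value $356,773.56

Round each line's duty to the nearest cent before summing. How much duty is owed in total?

$165,844.87

Line 1 (90.87, Ilar, 1,257 kg, $268,331.79):
Base rate for 90.87 is 17.5%.
Duty = $268,331.79 × 17.5% = $46,958.06.
Line 2 (86.95, Galos, 673 units, $76,829.68):
Base rate for 86.95 is 11.5% + $3.36/unit.
Origin Galos qualifies under the Ravesta–Galos agreement and 86.95 is covered: preferential rate 8% applies instead.
Duty = $76,829.68 × 8% = $6,146.37.
Line 3 (21.77, Fenistan, 2,652 kg, $356,773.56):
Base rate for 21.77 is 29.5%.
Additional duty on 21.77 from Fenistan: +2.1%. Applied ad valorem rate: 29.5% + 2.1% = 31.6%.
Duty = $356,773.56 × 31.6% = $112,740.44.
Total = $46,958.06 + $6,146.37 + $112,740.44 = $165,844.87.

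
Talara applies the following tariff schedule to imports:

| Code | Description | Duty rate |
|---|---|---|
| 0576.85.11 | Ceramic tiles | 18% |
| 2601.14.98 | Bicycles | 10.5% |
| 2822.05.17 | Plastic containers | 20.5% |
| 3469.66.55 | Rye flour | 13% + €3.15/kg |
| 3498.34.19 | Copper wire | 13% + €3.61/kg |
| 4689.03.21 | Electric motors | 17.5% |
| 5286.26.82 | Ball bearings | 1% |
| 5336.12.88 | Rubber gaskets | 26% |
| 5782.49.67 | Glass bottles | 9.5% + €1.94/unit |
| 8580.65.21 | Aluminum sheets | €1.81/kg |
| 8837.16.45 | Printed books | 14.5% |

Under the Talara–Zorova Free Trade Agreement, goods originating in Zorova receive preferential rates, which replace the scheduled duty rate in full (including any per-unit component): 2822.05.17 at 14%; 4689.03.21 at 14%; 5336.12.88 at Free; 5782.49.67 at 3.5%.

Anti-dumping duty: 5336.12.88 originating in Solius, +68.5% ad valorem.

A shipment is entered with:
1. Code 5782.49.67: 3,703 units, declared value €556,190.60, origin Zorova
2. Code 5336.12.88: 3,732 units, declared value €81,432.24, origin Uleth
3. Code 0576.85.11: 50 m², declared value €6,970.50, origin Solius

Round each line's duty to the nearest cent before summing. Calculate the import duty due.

€41,893.74

Line 1 (5782.49.67, Zorova, 3,703 units, €556,190.60):
Base rate for 5782.49.67 is 9.5% + €1.94/unit.
Origin Zorova qualifies under the Talara–Zorova agreement and 5782.49.67 is covered: preferential rate 3.5% applies instead.
Duty = €556,190.60 × 3.5% = €19,466.67.
Line 2 (5336.12.88, Uleth, 3,732 units, €81,432.24):
Base rate for 5336.12.88 is 26%.
5336.12.88 has an FTA preferential rate, but origin Uleth is not Zorova; base rate stands.
The additional-duty order on 5336.12.88 targets Solius, not Uleth; it does not apply.
Duty = €81,432.24 × 26% = €21,172.38.
Line 3 (0576.85.11, Solius, 50 m², €6,970.50):
Base rate for 0576.85.11 is 18%.
Duty = €6,970.50 × 18% = €1,254.69.
Total = €19,466.67 + €21,172.38 + €1,254.69 = €41,893.74.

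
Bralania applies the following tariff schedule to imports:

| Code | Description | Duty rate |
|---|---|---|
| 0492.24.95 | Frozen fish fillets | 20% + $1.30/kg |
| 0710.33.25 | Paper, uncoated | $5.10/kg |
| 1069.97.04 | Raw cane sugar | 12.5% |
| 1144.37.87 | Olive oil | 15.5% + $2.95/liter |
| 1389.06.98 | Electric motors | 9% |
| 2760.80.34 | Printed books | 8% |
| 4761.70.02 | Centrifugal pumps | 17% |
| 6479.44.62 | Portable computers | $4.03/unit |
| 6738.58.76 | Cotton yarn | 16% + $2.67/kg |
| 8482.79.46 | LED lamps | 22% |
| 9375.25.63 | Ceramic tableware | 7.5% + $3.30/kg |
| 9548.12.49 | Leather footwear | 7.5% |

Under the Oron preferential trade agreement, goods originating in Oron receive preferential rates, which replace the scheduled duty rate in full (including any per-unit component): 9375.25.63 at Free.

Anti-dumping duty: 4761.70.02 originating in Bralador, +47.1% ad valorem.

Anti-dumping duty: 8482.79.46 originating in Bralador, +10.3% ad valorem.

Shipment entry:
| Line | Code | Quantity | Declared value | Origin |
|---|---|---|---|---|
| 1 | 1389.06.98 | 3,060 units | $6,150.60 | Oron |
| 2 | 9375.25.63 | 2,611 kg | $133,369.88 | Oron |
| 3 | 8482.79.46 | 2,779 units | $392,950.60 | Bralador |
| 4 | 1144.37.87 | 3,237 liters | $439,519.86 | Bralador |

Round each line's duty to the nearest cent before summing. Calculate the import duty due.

$205,151.32

Line 1 (1389.06.98, Oron, 3,060 units, $6,150.60):
Base rate for 1389.06.98 is 9%.
Origin Oron is the FTA partner but 1389.06.98 is not on the preference list; base rate stands.
Duty = $6,150.60 × 9% = $553.55.
Line 2 (9375.25.63, Oron, 2,611 kg, $133,369.88):
Base rate for 9375.25.63 is 7.5% + $3.30/kg.
Origin Oron qualifies under the Bralania–Oron agreement and 9375.25.63 is covered: preferential rate Free applies instead.
Duty = $133,369.88 × 0% = $0.00.
Line 3 (8482.79.46, Bralador, 2,779 units, $392,950.60):
Base rate for 8482.79.46 is 22%.
Additional duty on 8482.79.46 from Bralador: +10.3%. Applied ad valorem rate: 22% + 10.3% = 32.3%.
Duty = $392,950.60 × 32.3% = $126,923.04.
Line 4 (1144.37.87, Bralador, 3,237 liters, $439,519.86):
Base rate for 1144.37.87 is 15.5% + $2.95/liter.
Duty = $439,519.86 × 15.5% + 3,237 × $2.95 = $77,674.73.
Total = $553.55 + $0.00 + $126,923.04 + $77,674.73 = $205,151.32.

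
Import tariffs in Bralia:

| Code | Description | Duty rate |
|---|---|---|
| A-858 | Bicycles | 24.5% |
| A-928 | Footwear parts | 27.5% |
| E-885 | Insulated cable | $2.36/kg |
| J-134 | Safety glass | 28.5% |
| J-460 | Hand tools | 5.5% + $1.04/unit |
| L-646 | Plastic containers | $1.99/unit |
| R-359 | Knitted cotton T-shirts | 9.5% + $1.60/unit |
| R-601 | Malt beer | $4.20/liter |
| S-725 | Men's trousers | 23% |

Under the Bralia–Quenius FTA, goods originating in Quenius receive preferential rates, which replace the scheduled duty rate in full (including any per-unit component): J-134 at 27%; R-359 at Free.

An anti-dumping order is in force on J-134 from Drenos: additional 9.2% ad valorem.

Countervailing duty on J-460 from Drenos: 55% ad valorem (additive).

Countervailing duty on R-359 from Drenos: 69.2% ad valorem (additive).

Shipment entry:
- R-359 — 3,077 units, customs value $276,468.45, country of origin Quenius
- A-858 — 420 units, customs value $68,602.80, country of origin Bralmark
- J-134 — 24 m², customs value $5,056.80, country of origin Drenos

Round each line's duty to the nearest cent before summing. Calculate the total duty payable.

Line 1 (R-359, Quenius, 3,077 units, $276,468.45):
Base rate for R-359 is 9.5% + $1.60/unit.
Origin Quenius qualifies under the Bralia–Quenius agreement and R-359 is covered: preferential rate Free applies instead.
The additional-duty order on R-359 targets Drenos, not Quenius; it does not apply.
Duty = $276,468.45 × 0% = $0.00.
Line 2 (A-858, Bralmark, 420 units, $68,602.80):
Base rate for A-858 is 24.5%.
Duty = $68,602.80 × 24.5% = $16,807.69.
Line 3 (J-134, Drenos, 24 m², $5,056.80):
Base rate for J-134 is 28.5%.
J-134 has an FTA preferential rate, but origin Drenos is not Quenius; base rate stands.
Additional duty on J-134 from Drenos: +9.2%. Applied ad valorem rate: 28.5% + 9.2% = 37.7%.
Duty = $5,056.80 × 37.7% = $1,906.41.
Total = $0.00 + $16,807.69 + $1,906.41 = $18,714.10.

$18,714.10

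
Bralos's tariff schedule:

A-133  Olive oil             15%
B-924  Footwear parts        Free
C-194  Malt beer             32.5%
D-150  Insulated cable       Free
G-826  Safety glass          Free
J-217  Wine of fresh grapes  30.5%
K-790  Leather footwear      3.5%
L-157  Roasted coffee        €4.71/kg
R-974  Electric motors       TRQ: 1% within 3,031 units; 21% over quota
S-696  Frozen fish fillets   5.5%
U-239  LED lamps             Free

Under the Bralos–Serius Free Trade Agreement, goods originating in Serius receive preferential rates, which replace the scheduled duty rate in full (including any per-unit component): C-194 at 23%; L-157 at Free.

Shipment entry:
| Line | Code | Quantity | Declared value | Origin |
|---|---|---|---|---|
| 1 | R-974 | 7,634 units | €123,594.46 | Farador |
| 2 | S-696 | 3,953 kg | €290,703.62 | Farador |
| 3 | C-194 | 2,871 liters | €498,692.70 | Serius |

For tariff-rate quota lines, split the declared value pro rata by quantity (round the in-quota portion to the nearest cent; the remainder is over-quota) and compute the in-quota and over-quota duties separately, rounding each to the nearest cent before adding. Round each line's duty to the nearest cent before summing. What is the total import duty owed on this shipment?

€146,828.48

Line 1 (R-974, Farador, 7,634 units, €123,594.46):
Code R-974 is under a tariff-rate quota (threshold 3,031 units). In-quota: 3,031 units at 1%; over-quota: 4,603 units at 21%.
Pro-rata value split: in-quota = €123,594.46 × 3,031/7,634 = €49,071.89; over-quota = €123,594.46 − €49,071.89 = €74,522.57.
In-quota duty = €49,071.89 × 1% = €490.72. Over-quota duty = €74,522.57 × 21% = €15,649.74.
Line duty = €490.72 + €15,649.74 = €16,140.46.
Line 2 (S-696, Farador, 3,953 kg, €290,703.62):
Base rate for S-696 is 5.5%.
Duty = €290,703.62 × 5.5% = €15,988.70.
Line 3 (C-194, Serius, 2,871 liters, €498,692.70):
Base rate for C-194 is 32.5%.
Origin Serius qualifies under the Bralos–Serius agreement and C-194 is covered: preferential rate 23% applies instead.
Duty = €498,692.70 × 23% = €114,699.32.
Total = €16,140.46 + €15,988.70 + €114,699.32 = €146,828.48.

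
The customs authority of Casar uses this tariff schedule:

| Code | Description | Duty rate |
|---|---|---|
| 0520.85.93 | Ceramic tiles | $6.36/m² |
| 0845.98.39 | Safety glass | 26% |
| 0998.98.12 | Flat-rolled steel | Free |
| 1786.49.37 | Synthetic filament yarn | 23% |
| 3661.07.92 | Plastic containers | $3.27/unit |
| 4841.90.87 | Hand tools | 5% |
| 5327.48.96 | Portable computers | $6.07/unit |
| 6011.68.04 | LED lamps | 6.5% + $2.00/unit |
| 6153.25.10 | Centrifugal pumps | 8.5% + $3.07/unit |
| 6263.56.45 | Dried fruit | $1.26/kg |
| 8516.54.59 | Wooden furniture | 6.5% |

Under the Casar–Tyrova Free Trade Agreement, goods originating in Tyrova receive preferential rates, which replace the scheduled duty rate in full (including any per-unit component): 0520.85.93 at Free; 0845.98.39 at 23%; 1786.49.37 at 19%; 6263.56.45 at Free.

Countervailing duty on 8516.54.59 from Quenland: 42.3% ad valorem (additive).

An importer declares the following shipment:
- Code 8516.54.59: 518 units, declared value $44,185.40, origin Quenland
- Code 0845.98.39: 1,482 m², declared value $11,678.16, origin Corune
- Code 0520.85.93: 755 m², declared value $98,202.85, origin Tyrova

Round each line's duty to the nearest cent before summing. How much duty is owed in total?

$24,598.80

Line 1 (8516.54.59, Quenland, 518 units, $44,185.40):
Base rate for 8516.54.59 is 6.5%.
Additional duty on 8516.54.59 from Quenland: +42.3%. Applied ad valorem rate: 6.5% + 42.3% = 48.8%.
Duty = $44,185.40 × 48.8% = $21,562.48.
Line 2 (0845.98.39, Corune, 1,482 m², $11,678.16):
Base rate for 0845.98.39 is 26%.
0845.98.39 has an FTA preferential rate, but origin Corune is not Tyrova; base rate stands.
Duty = $11,678.16 × 26% = $3,036.32.
Line 3 (0520.85.93, Tyrova, 755 m², $98,202.85):
Base rate for 0520.85.93 is $6.36/m².
Origin Tyrova qualifies under the Casar–Tyrova agreement and 0520.85.93 is covered: preferential rate Free applies instead.
Duty = $98,202.85 × 0% = $0.00.
Total = $21,562.48 + $3,036.32 + $0.00 = $24,598.80.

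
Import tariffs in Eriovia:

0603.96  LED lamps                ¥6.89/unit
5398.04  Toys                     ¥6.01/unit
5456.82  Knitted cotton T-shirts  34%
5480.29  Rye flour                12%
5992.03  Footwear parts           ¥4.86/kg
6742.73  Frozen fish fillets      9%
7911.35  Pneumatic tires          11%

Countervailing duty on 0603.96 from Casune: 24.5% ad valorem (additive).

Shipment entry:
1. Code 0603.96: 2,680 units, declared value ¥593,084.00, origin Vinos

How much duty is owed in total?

¥18,465.20

Line 1 (0603.96, Vinos, 2,680 units, ¥593,084.00):
Base rate for 0603.96 is ¥6.89/unit.
The additional-duty order on 0603.96 targets Casune, not Vinos; it does not apply.
Duty = 2,680 × ¥6.89 = ¥18,465.20.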